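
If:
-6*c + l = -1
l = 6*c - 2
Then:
No Solution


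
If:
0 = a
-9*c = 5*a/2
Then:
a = 0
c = 0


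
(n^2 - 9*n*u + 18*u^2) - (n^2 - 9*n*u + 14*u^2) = 4*u^2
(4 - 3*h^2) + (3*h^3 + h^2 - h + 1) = 3*h^3 - 2*h^2 - h + 5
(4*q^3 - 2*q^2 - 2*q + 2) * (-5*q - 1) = -20*q^4 + 6*q^3 + 12*q^2 - 8*q - 2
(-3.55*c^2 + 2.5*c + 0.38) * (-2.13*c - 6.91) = 7.5615*c^3 + 19.2055*c^2 - 18.0844*c - 2.6258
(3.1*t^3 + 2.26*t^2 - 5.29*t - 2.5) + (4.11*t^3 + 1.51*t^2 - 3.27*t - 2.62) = 7.21*t^3 + 3.77*t^2 - 8.56*t - 5.12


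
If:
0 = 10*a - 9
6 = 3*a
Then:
No Solution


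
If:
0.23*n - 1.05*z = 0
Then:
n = 4.56521739130435*z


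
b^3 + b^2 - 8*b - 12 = (b - 3)*(b + 2)^2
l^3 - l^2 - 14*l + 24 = (l - 3)*(l - 2)*(l + 4)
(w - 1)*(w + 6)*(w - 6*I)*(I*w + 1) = I*w^4 + 7*w^3 + 5*I*w^3 + 35*w^2 - 12*I*w^2 - 42*w - 30*I*w + 36*I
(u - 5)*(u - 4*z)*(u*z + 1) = u^3*z - 4*u^2*z^2 - 5*u^2*z + u^2 + 20*u*z^2 - 4*u*z - 5*u + 20*z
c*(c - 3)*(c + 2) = c^3 - c^2 - 6*c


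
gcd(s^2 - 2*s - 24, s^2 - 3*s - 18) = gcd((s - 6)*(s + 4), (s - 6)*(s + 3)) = s - 6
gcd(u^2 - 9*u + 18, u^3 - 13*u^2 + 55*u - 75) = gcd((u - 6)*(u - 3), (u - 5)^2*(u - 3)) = u - 3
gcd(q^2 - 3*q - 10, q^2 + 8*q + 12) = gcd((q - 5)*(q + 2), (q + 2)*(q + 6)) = q + 2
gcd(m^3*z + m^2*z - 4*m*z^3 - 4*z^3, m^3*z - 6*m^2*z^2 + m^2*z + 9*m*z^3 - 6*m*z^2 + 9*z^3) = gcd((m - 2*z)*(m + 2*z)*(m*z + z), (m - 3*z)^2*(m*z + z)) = m*z + z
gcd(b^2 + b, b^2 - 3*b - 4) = b + 1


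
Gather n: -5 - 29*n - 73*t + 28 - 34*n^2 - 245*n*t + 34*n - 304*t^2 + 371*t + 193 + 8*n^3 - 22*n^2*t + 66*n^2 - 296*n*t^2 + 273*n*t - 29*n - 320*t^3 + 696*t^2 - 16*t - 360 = 8*n^3 + n^2*(32 - 22*t) + n*(-296*t^2 + 28*t - 24) - 320*t^3 + 392*t^2 + 282*t - 144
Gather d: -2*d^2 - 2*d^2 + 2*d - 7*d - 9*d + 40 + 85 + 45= -4*d^2 - 14*d + 170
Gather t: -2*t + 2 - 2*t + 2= 4 - 4*t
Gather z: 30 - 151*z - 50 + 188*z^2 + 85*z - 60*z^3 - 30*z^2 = -60*z^3 + 158*z^2 - 66*z - 20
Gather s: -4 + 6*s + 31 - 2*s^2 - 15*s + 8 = -2*s^2 - 9*s + 35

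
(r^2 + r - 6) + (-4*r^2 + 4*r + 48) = -3*r^2 + 5*r + 42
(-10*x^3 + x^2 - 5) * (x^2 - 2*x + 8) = -10*x^5 + 21*x^4 - 82*x^3 + 3*x^2 + 10*x - 40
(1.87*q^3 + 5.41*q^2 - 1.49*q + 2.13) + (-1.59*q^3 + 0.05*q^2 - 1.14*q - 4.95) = 0.28*q^3 + 5.46*q^2 - 2.63*q - 2.82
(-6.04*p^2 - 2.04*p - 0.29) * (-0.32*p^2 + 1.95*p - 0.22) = 1.9328*p^4 - 11.1252*p^3 - 2.5564*p^2 - 0.1167*p + 0.0638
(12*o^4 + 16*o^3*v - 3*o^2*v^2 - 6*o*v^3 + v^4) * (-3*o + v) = -36*o^5 - 36*o^4*v + 25*o^3*v^2 + 15*o^2*v^3 - 9*o*v^4 + v^5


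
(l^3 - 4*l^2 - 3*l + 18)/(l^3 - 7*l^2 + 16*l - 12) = (l^2 - l - 6)/(l^2 - 4*l + 4)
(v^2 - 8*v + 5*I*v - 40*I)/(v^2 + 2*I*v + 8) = (v^2 + v*(-8 + 5*I) - 40*I)/(v^2 + 2*I*v + 8)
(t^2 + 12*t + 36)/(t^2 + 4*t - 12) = (t + 6)/(t - 2)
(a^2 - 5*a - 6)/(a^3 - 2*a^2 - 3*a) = (a - 6)/(a*(a - 3))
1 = 1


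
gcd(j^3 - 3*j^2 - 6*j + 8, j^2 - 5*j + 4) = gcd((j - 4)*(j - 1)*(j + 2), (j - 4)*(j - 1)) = j^2 - 5*j + 4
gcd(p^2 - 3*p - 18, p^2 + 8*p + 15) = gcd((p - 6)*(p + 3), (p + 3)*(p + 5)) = p + 3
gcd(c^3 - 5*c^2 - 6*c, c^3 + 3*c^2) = c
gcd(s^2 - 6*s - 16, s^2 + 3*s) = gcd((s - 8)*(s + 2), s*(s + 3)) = 1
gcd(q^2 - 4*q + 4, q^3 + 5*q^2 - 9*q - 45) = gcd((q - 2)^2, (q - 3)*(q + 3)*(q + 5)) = 1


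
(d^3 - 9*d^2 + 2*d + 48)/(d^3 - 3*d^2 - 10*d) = (d^2 - 11*d + 24)/(d*(d - 5))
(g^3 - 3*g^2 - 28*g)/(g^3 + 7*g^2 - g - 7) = g*(g^2 - 3*g - 28)/(g^3 + 7*g^2 - g - 7)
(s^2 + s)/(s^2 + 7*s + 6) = s/(s + 6)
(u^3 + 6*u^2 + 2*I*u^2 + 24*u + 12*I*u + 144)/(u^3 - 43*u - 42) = (u^2 + 2*I*u + 24)/(u^2 - 6*u - 7)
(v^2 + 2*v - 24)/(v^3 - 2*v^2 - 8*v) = (v + 6)/(v*(v + 2))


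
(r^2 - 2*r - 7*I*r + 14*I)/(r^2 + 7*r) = (r^2 - 2*r - 7*I*r + 14*I)/(r*(r + 7))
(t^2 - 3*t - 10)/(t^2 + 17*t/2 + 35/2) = 2*(t^2 - 3*t - 10)/(2*t^2 + 17*t + 35)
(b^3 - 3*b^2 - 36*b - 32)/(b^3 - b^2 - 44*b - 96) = (b + 1)/(b + 3)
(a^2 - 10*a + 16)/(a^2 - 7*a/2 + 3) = 2*(a - 8)/(2*a - 3)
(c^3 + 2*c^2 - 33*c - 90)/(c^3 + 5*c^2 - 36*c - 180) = (c + 3)/(c + 6)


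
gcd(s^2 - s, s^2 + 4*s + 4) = 1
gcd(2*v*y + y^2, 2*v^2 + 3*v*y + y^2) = 2*v + y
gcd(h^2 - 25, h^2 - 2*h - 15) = h - 5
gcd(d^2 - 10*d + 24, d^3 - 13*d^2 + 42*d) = d - 6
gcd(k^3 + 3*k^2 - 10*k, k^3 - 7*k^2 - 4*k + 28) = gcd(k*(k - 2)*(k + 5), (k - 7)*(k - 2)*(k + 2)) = k - 2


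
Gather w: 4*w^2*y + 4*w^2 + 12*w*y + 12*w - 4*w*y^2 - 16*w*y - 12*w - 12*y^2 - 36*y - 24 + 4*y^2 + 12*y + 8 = w^2*(4*y + 4) + w*(-4*y^2 - 4*y) - 8*y^2 - 24*y - 16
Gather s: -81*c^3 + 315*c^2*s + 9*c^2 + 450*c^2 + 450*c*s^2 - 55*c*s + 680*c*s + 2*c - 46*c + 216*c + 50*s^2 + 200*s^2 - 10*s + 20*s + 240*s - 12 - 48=-81*c^3 + 459*c^2 + 172*c + s^2*(450*c + 250) + s*(315*c^2 + 625*c + 250) - 60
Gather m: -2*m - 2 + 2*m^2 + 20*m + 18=2*m^2 + 18*m + 16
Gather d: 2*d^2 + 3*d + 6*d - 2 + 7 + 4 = 2*d^2 + 9*d + 9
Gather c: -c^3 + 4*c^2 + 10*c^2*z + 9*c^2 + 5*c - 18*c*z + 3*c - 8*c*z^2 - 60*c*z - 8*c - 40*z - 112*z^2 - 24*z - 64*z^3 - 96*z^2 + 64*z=-c^3 + c^2*(10*z + 13) + c*(-8*z^2 - 78*z) - 64*z^3 - 208*z^2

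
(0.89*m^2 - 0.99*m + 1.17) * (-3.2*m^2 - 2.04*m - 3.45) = -2.848*m^4 + 1.3524*m^3 - 4.7949*m^2 + 1.0287*m - 4.0365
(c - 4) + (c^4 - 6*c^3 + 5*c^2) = c^4 - 6*c^3 + 5*c^2 + c - 4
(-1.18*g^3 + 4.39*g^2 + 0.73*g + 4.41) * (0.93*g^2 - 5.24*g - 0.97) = -1.0974*g^5 + 10.2659*g^4 - 21.1801*g^3 - 3.9822*g^2 - 23.8165*g - 4.2777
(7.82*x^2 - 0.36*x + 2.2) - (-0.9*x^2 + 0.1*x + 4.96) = 8.72*x^2 - 0.46*x - 2.76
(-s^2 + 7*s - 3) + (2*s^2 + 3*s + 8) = s^2 + 10*s + 5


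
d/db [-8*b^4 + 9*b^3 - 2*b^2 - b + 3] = -32*b^3 + 27*b^2 - 4*b - 1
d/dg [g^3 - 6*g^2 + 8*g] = 3*g^2 - 12*g + 8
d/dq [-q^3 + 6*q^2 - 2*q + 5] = -3*q^2 + 12*q - 2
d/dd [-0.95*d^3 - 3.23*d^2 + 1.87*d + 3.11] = -2.85*d^2 - 6.46*d + 1.87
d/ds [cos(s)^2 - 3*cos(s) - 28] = (3 - 2*cos(s))*sin(s)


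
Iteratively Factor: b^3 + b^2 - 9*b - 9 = (b + 3)*(b^2 - 2*b - 3) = (b + 1)*(b + 3)*(b - 3)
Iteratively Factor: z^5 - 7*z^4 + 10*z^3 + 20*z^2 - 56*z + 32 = (z - 1)*(z^4 - 6*z^3 + 4*z^2 + 24*z - 32) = (z - 1)*(z + 2)*(z^3 - 8*z^2 + 20*z - 16) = (z - 2)*(z - 1)*(z + 2)*(z^2 - 6*z + 8) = (z - 2)^2*(z - 1)*(z + 2)*(z - 4)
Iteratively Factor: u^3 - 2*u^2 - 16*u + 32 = (u + 4)*(u^2 - 6*u + 8) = (u - 4)*(u + 4)*(u - 2)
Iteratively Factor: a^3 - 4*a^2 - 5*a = (a)*(a^2 - 4*a - 5) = a*(a - 5)*(a + 1)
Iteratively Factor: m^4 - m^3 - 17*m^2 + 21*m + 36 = (m - 3)*(m^3 + 2*m^2 - 11*m - 12) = (m - 3)*(m + 1)*(m^2 + m - 12) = (m - 3)^2*(m + 1)*(m + 4)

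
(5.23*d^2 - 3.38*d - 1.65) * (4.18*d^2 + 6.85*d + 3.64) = 21.8614*d^4 + 21.6971*d^3 - 11.0128*d^2 - 23.6057*d - 6.006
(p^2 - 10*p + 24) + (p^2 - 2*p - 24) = 2*p^2 - 12*p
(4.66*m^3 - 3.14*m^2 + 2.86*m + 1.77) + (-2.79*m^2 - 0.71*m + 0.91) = 4.66*m^3 - 5.93*m^2 + 2.15*m + 2.68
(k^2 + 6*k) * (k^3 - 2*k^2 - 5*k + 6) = k^5 + 4*k^4 - 17*k^3 - 24*k^2 + 36*k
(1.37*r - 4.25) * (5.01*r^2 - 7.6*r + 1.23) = 6.8637*r^3 - 31.7045*r^2 + 33.9851*r - 5.2275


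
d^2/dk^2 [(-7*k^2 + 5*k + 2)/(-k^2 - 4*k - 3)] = 2*(-33*k^3 - 69*k^2 + 21*k + 97)/(k^6 + 12*k^5 + 57*k^4 + 136*k^3 + 171*k^2 + 108*k + 27)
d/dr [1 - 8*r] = -8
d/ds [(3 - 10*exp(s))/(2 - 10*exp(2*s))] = 5*(-(10*exp(s) - 3)*exp(s) + 5*exp(2*s) - 1)*exp(s)/(5*exp(2*s) - 1)^2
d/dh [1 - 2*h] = -2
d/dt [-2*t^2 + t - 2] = 1 - 4*t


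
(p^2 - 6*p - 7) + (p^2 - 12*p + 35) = 2*p^2 - 18*p + 28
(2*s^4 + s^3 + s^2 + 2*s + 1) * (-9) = -18*s^4 - 9*s^3 - 9*s^2 - 18*s - 9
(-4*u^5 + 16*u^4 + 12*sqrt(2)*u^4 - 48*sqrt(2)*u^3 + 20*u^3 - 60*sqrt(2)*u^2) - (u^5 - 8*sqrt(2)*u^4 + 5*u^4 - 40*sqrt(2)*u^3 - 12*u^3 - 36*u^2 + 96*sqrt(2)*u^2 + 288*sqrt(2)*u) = -5*u^5 + 11*u^4 + 20*sqrt(2)*u^4 - 8*sqrt(2)*u^3 + 32*u^3 - 156*sqrt(2)*u^2 + 36*u^2 - 288*sqrt(2)*u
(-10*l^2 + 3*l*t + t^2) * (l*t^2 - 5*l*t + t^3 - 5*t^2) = -10*l^3*t^2 + 50*l^3*t - 7*l^2*t^3 + 35*l^2*t^2 + 4*l*t^4 - 20*l*t^3 + t^5 - 5*t^4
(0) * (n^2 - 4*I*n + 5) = 0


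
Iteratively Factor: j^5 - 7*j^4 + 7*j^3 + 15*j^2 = (j + 1)*(j^4 - 8*j^3 + 15*j^2) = j*(j + 1)*(j^3 - 8*j^2 + 15*j) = j*(j - 5)*(j + 1)*(j^2 - 3*j) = j^2*(j - 5)*(j + 1)*(j - 3)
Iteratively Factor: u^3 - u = (u)*(u^2 - 1) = u*(u + 1)*(u - 1)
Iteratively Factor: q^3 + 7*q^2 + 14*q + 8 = (q + 2)*(q^2 + 5*q + 4) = (q + 1)*(q + 2)*(q + 4)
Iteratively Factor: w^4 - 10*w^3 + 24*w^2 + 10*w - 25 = (w + 1)*(w^3 - 11*w^2 + 35*w - 25) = (w - 5)*(w + 1)*(w^2 - 6*w + 5) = (w - 5)*(w - 1)*(w + 1)*(w - 5)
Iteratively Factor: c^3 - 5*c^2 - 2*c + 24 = (c + 2)*(c^2 - 7*c + 12) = (c - 4)*(c + 2)*(c - 3)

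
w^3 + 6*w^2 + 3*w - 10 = (w - 1)*(w + 2)*(w + 5)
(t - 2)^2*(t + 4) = t^3 - 12*t + 16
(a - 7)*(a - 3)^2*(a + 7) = a^4 - 6*a^3 - 40*a^2 + 294*a - 441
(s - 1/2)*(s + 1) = s^2 + s/2 - 1/2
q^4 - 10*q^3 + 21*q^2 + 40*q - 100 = (q - 5)^2*(q - 2)*(q + 2)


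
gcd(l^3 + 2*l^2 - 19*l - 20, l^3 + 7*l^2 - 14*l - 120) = l^2 + l - 20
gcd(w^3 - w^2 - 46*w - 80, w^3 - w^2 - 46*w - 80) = w^3 - w^2 - 46*w - 80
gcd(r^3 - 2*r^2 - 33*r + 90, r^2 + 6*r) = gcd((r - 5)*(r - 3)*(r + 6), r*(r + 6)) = r + 6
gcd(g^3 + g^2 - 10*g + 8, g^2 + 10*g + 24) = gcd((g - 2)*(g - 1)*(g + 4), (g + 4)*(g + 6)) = g + 4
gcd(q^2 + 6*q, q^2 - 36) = q + 6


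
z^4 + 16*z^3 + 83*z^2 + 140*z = z*(z + 4)*(z + 5)*(z + 7)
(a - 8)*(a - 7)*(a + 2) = a^3 - 13*a^2 + 26*a + 112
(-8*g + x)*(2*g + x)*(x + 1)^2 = -16*g^2*x^2 - 32*g^2*x - 16*g^2 - 6*g*x^3 - 12*g*x^2 - 6*g*x + x^4 + 2*x^3 + x^2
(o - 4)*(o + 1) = o^2 - 3*o - 4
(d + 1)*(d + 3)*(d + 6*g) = d^3 + 6*d^2*g + 4*d^2 + 24*d*g + 3*d + 18*g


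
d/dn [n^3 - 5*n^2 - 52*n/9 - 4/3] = 3*n^2 - 10*n - 52/9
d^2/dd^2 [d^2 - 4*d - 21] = 2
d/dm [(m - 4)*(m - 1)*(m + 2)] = 3*m^2 - 6*m - 6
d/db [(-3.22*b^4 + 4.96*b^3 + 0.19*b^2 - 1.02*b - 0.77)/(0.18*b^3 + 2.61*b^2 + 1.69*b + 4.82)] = (-0.5796*b^6 - 16.8084*b^5 - 3.414*b^4 - 44.9496*b^3 + 75.1207*b^2 + 5.851*b - 3.6151)/(0.0324*b^6 + 0.9396*b^5 + 7.4205*b^4 + 10.557*b^3 + 28.0165*b^2 + 16.2916*b + 23.2324)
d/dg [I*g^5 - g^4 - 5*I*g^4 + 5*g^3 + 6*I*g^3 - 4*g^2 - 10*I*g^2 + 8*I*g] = 5*I*g^4 + g^3*(-4 - 20*I) + g^2*(15 + 18*I) + g*(-8 - 20*I) + 8*I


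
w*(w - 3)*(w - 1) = w^3 - 4*w^2 + 3*w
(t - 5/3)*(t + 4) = t^2 + 7*t/3 - 20/3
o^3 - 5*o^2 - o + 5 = (o - 5)*(o - 1)*(o + 1)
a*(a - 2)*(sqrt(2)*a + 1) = sqrt(2)*a^3 - 2*sqrt(2)*a^2 + a^2 - 2*a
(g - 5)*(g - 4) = g^2 - 9*g + 20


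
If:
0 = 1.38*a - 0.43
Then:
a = 0.31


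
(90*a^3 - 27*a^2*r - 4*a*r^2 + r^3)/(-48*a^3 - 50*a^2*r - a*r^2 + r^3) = (-90*a^3 + 27*a^2*r + 4*a*r^2 - r^3)/(48*a^3 + 50*a^2*r + a*r^2 - r^3)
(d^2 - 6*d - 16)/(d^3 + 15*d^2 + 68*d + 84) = (d - 8)/(d^2 + 13*d + 42)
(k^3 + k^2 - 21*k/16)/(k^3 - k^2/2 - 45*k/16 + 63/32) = 2*k/(2*k - 3)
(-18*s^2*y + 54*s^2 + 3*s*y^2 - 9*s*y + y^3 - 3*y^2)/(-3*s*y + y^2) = 6*s - 18*s/y + y - 3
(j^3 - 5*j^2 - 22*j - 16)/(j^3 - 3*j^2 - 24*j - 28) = (j^2 - 7*j - 8)/(j^2 - 5*j - 14)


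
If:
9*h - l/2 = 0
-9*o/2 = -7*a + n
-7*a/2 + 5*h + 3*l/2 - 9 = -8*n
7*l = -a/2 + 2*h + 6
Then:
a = 2232*o/3247 + 462/3247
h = 621/12988 - 9*o/3247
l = 5589/6494 - 162*o/3247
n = 2025*o/6494 + 3234/3247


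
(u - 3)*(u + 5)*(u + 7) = u^3 + 9*u^2 - u - 105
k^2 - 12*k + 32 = (k - 8)*(k - 4)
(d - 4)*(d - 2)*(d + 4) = d^3 - 2*d^2 - 16*d + 32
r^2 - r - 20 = (r - 5)*(r + 4)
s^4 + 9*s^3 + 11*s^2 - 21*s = s*(s - 1)*(s + 3)*(s + 7)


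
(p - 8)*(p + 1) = p^2 - 7*p - 8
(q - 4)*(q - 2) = q^2 - 6*q + 8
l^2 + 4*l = l*(l + 4)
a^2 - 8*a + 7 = (a - 7)*(a - 1)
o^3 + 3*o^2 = o^2*(o + 3)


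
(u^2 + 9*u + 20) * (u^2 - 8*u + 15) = u^4 + u^3 - 37*u^2 - 25*u + 300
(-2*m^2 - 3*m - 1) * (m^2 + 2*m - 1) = -2*m^4 - 7*m^3 - 5*m^2 + m + 1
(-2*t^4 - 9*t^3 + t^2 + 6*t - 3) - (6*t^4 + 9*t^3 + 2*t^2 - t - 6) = -8*t^4 - 18*t^3 - t^2 + 7*t + 3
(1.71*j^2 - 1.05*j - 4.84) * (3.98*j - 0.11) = 6.8058*j^3 - 4.3671*j^2 - 19.1477*j + 0.5324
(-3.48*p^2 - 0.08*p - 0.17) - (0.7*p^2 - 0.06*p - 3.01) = -4.18*p^2 - 0.02*p + 2.84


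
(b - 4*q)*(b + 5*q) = b^2 + b*q - 20*q^2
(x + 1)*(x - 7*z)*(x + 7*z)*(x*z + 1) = x^4*z + x^3*z + x^3 - 49*x^2*z^3 + x^2 - 49*x*z^3 - 49*x*z^2 - 49*z^2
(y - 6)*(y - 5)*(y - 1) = y^3 - 12*y^2 + 41*y - 30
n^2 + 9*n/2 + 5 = (n + 2)*(n + 5/2)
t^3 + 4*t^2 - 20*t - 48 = (t - 4)*(t + 2)*(t + 6)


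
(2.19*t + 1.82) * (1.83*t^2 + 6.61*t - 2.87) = 4.0077*t^3 + 17.8065*t^2 + 5.7449*t - 5.2234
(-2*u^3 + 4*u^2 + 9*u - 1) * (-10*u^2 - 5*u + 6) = 20*u^5 - 30*u^4 - 122*u^3 - 11*u^2 + 59*u - 6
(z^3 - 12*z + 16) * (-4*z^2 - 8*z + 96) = -4*z^5 - 8*z^4 + 144*z^3 + 32*z^2 - 1280*z + 1536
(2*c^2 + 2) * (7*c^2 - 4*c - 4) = 14*c^4 - 8*c^3 + 6*c^2 - 8*c - 8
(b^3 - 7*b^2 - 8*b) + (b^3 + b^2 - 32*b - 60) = 2*b^3 - 6*b^2 - 40*b - 60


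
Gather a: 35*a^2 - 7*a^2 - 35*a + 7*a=28*a^2 - 28*a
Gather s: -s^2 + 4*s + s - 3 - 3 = -s^2 + 5*s - 6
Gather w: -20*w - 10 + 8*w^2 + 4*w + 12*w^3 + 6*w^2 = 12*w^3 + 14*w^2 - 16*w - 10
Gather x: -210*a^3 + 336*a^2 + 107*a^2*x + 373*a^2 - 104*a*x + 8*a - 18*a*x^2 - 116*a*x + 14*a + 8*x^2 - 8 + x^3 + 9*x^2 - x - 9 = -210*a^3 + 709*a^2 + 22*a + x^3 + x^2*(17 - 18*a) + x*(107*a^2 - 220*a - 1) - 17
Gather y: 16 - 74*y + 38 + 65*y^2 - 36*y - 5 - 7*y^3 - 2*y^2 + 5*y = -7*y^3 + 63*y^2 - 105*y + 49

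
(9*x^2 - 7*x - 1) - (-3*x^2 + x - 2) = 12*x^2 - 8*x + 1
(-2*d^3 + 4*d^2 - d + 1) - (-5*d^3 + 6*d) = 3*d^3 + 4*d^2 - 7*d + 1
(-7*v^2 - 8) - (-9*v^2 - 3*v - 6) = 2*v^2 + 3*v - 2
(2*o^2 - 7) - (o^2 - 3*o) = o^2 + 3*o - 7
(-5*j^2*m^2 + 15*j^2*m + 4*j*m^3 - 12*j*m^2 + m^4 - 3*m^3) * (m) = -5*j^2*m^3 + 15*j^2*m^2 + 4*j*m^4 - 12*j*m^3 + m^5 - 3*m^4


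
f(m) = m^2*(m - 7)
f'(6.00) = 24.00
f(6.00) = -36.00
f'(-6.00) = 192.00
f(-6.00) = -468.00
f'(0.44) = -5.58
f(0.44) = -1.27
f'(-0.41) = 6.24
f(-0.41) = -1.25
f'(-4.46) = 122.11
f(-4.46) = -227.96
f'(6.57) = 37.51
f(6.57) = -18.56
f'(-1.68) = 31.99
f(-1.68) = -24.50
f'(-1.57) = 29.37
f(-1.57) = -21.12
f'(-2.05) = 41.31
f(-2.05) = -38.03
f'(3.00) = -15.00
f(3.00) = -36.00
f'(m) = m^2 + 2*m*(m - 7) = m*(3*m - 14)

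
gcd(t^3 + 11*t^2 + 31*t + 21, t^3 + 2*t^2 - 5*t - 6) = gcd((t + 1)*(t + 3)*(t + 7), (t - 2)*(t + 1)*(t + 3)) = t^2 + 4*t + 3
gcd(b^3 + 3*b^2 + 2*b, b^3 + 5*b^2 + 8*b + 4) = b^2 + 3*b + 2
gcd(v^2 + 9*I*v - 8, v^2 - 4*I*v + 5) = v + I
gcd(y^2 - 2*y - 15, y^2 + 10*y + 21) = y + 3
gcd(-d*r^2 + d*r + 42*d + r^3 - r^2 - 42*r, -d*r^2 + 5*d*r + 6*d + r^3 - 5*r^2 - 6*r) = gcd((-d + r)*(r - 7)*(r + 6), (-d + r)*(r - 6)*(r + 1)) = -d + r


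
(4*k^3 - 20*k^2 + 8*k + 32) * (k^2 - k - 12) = 4*k^5 - 24*k^4 - 20*k^3 + 264*k^2 - 128*k - 384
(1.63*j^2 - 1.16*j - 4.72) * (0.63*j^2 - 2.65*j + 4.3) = 1.0269*j^4 - 5.0503*j^3 + 7.1094*j^2 + 7.52*j - 20.296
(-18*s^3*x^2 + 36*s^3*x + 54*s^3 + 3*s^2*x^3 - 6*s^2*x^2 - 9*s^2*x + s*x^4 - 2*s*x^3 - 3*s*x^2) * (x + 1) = -18*s^3*x^3 + 18*s^3*x^2 + 90*s^3*x + 54*s^3 + 3*s^2*x^4 - 3*s^2*x^3 - 15*s^2*x^2 - 9*s^2*x + s*x^5 - s*x^4 - 5*s*x^3 - 3*s*x^2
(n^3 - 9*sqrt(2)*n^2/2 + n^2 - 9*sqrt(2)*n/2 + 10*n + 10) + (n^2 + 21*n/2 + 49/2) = n^3 - 9*sqrt(2)*n^2/2 + 2*n^2 - 9*sqrt(2)*n/2 + 41*n/2 + 69/2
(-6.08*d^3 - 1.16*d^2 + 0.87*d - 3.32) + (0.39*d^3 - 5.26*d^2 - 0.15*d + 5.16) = -5.69*d^3 - 6.42*d^2 + 0.72*d + 1.84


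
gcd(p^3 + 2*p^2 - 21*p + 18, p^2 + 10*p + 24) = p + 6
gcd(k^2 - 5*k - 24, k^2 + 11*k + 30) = 1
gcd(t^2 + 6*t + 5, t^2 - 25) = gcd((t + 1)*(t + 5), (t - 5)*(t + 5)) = t + 5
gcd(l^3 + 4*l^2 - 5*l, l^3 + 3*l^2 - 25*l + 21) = l - 1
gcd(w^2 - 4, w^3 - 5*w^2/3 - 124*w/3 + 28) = 1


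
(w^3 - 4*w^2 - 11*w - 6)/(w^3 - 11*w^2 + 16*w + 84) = (w^2 + 2*w + 1)/(w^2 - 5*w - 14)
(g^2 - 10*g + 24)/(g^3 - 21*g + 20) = (g - 6)/(g^2 + 4*g - 5)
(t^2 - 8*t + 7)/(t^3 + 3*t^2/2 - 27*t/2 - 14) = 2*(t^2 - 8*t + 7)/(2*t^3 + 3*t^2 - 27*t - 28)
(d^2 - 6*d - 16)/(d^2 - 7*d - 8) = (d + 2)/(d + 1)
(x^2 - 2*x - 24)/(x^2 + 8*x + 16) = (x - 6)/(x + 4)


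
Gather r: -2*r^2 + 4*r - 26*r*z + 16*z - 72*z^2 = -2*r^2 + r*(4 - 26*z) - 72*z^2 + 16*z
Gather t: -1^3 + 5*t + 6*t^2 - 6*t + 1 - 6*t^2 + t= 0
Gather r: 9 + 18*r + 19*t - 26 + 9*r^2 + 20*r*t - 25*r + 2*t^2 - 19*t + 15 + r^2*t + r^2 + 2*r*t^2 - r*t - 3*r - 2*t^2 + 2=r^2*(t + 10) + r*(2*t^2 + 19*t - 10)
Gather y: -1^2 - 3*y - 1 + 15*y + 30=12*y + 28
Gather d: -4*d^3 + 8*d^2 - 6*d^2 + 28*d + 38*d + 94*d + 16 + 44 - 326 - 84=-4*d^3 + 2*d^2 + 160*d - 350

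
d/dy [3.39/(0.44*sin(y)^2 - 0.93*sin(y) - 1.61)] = (3.1527 - 2.9832*sin(y))*cos(y)/(-0.44*sin(y)^2 + 0.93*sin(y) + 1.61)^2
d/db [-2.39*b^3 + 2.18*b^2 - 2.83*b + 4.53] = -7.17*b^2 + 4.36*b - 2.83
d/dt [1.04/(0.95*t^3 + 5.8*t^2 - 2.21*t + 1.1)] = (-2.964*t^2 - 12.064*t + 2.2984)/(0.95*t^3 + 5.8*t^2 - 2.21*t + 1.1)^2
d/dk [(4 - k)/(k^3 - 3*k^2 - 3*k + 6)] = (-k^3 + 3*k^2 + 3*k - 3*(k - 4)*(-k^2 + 2*k + 1) - 6)/(k^3 - 3*k^2 - 3*k + 6)^2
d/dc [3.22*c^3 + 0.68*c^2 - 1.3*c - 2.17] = 9.66*c^2 + 1.36*c - 1.3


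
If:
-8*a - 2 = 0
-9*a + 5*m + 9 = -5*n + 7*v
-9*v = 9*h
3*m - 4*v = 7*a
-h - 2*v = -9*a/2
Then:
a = -1/4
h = 9/8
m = -25/12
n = -209/120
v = -9/8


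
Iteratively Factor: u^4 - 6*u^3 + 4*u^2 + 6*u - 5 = (u - 1)*(u^3 - 5*u^2 - u + 5) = (u - 1)^2*(u^2 - 4*u - 5) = (u - 1)^2*(u + 1)*(u - 5)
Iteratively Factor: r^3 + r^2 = (r + 1)*(r^2) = r*(r + 1)*(r)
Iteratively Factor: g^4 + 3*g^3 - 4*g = (g)*(g^3 + 3*g^2 - 4) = g*(g + 2)*(g^2 + g - 2) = g*(g + 2)^2*(g - 1)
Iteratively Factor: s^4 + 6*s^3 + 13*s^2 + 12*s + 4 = (s + 2)*(s^3 + 4*s^2 + 5*s + 2) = (s + 1)*(s + 2)*(s^2 + 3*s + 2) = (s + 1)^2*(s + 2)*(s + 2)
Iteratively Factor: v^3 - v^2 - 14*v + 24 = (v - 2)*(v^2 + v - 12) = (v - 2)*(v + 4)*(v - 3)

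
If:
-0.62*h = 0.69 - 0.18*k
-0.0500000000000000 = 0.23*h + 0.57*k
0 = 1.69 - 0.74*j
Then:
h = -1.02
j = 2.28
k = 0.32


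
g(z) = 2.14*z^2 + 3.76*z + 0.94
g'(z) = 4.28*z + 3.76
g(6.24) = 107.73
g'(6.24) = 30.47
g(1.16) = 8.18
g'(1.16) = 8.72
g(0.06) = 1.17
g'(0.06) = 4.02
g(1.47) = 11.09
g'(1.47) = 10.05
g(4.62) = 63.99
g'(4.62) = 23.53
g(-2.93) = 8.29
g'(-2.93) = -8.78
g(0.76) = 5.03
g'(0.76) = 7.01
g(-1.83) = 1.23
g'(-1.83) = -4.07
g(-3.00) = 8.92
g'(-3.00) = -9.08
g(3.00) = 31.48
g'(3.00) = 16.60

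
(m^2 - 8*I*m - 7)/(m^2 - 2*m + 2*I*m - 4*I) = (m^2 - 8*I*m - 7)/(m^2 + 2*m*(-1 + I) - 4*I)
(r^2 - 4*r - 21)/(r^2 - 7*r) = (r + 3)/r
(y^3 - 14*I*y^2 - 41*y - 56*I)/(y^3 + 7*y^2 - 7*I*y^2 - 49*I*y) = (y^2 - 7*I*y + 8)/(y*(y + 7))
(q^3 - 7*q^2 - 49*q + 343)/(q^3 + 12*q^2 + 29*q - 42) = (q^2 - 14*q + 49)/(q^2 + 5*q - 6)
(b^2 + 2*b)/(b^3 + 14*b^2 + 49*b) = (b + 2)/(b^2 + 14*b + 49)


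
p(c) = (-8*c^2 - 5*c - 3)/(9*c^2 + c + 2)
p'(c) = (-18*c - 1)*(-8*c^2 - 5*c - 3)/(9*c^2 + c + 2)^2 + (-16*c - 5)/(9*c^2 + c + 2) = (37*c^2 + 22*c - 7)/(81*c^4 + 18*c^3 + 37*c^2 + 4*c + 4)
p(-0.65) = -0.61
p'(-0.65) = -0.21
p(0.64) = -1.50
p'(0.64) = 0.56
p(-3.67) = -0.77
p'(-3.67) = 0.03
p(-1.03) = -0.60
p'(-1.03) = 0.09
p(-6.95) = -0.83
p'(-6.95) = 0.01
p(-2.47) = -0.72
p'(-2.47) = 0.06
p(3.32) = -1.03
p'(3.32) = 0.04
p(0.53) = -1.56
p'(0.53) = 0.59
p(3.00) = -1.05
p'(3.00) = 0.05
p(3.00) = -1.05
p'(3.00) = 0.05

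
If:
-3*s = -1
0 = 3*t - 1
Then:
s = 1/3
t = 1/3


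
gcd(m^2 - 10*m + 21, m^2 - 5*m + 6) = m - 3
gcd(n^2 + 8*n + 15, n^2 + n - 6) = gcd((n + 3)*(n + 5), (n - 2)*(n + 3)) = n + 3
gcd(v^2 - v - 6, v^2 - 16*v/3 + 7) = v - 3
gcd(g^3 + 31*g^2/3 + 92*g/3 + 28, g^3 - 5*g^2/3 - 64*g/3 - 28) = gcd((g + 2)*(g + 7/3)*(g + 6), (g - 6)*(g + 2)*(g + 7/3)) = g^2 + 13*g/3 + 14/3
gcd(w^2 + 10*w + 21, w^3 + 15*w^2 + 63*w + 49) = w + 7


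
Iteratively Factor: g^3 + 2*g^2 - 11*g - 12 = (g + 4)*(g^2 - 2*g - 3) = (g + 1)*(g + 4)*(g - 3)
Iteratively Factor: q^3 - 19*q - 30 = (q - 5)*(q^2 + 5*q + 6) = (q - 5)*(q + 3)*(q + 2)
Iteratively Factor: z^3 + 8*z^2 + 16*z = (z + 4)*(z^2 + 4*z) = (z + 4)^2*(z)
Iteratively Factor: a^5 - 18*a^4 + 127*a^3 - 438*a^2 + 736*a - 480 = (a - 4)*(a^4 - 14*a^3 + 71*a^2 - 154*a + 120) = (a - 4)*(a - 2)*(a^3 - 12*a^2 + 47*a - 60) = (a - 4)*(a - 3)*(a - 2)*(a^2 - 9*a + 20) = (a - 5)*(a - 4)*(a - 3)*(a - 2)*(a - 4)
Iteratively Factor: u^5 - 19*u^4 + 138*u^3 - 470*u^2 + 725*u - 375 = (u - 5)*(u^4 - 14*u^3 + 68*u^2 - 130*u + 75) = (u - 5)*(u - 1)*(u^3 - 13*u^2 + 55*u - 75) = (u - 5)*(u - 3)*(u - 1)*(u^2 - 10*u + 25) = (u - 5)^2*(u - 3)*(u - 1)*(u - 5)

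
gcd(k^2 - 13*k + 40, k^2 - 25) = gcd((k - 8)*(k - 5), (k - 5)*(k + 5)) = k - 5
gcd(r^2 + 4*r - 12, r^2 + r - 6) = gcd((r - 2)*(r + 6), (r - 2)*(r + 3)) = r - 2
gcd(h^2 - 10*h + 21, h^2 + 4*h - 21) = h - 3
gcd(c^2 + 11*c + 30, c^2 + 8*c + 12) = c + 6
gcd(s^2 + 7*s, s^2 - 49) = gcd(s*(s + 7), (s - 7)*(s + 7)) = s + 7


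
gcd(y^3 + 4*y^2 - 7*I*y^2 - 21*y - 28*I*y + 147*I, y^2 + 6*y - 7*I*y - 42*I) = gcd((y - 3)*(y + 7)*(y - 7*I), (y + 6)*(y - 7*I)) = y - 7*I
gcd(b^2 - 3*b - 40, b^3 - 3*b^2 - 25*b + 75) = b + 5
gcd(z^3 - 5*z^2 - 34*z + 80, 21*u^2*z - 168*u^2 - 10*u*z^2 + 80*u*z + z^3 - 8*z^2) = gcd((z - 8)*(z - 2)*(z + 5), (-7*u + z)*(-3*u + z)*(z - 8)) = z - 8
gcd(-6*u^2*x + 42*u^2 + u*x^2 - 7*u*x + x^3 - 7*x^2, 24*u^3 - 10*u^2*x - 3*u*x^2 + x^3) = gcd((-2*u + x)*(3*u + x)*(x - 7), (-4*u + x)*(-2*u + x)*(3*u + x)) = -6*u^2 + u*x + x^2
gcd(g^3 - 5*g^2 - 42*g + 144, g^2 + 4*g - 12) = g + 6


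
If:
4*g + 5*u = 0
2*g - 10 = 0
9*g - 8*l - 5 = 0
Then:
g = 5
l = 5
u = -4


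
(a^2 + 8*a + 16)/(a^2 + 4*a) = (a + 4)/a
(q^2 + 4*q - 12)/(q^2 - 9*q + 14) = (q + 6)/(q - 7)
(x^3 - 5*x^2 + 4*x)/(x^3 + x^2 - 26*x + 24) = x/(x + 6)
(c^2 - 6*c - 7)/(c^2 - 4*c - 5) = (c - 7)/(c - 5)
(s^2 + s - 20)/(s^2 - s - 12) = (s + 5)/(s + 3)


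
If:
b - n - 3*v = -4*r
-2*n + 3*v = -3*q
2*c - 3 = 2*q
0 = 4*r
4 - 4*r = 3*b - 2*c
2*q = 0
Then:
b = 7/3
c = 3/2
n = 7/9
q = 0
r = 0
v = 14/27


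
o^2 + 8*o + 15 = (o + 3)*(o + 5)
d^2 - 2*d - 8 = (d - 4)*(d + 2)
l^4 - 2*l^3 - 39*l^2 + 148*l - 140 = (l - 5)*(l - 2)^2*(l + 7)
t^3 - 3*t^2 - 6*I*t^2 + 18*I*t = t*(t - 3)*(t - 6*I)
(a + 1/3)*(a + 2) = a^2 + 7*a/3 + 2/3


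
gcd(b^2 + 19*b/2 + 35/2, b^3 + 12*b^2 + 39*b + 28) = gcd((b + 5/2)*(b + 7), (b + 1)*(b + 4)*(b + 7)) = b + 7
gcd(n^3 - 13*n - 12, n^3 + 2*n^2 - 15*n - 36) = n^2 - n - 12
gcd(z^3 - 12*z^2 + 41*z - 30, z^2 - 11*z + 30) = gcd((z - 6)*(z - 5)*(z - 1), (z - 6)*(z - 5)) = z^2 - 11*z + 30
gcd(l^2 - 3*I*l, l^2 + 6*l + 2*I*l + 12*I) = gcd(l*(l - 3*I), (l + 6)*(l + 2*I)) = 1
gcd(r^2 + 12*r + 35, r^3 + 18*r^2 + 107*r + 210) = r^2 + 12*r + 35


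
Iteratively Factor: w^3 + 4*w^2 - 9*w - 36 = (w - 3)*(w^2 + 7*w + 12) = (w - 3)*(w + 4)*(w + 3)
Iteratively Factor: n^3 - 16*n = (n - 4)*(n^2 + 4*n) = (n - 4)*(n + 4)*(n)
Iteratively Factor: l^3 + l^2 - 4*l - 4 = (l - 2)*(l^2 + 3*l + 2) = (l - 2)*(l + 2)*(l + 1)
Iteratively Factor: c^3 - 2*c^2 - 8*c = (c + 2)*(c^2 - 4*c) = c*(c + 2)*(c - 4)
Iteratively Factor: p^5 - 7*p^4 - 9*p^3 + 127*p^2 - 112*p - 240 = (p - 3)*(p^4 - 4*p^3 - 21*p^2 + 64*p + 80) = (p - 3)*(p + 1)*(p^3 - 5*p^2 - 16*p + 80) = (p - 4)*(p - 3)*(p + 1)*(p^2 - p - 20) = (p - 4)*(p - 3)*(p + 1)*(p + 4)*(p - 5)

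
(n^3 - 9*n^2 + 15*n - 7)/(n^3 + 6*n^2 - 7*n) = (n^2 - 8*n + 7)/(n*(n + 7))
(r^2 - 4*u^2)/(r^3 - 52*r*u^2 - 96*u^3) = (r - 2*u)/(r^2 - 2*r*u - 48*u^2)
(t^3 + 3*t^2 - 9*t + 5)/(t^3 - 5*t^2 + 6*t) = (t^3 + 3*t^2 - 9*t + 5)/(t*(t^2 - 5*t + 6))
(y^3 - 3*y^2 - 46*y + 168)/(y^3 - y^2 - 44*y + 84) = (y - 4)/(y - 2)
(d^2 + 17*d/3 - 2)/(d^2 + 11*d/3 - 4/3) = (d + 6)/(d + 4)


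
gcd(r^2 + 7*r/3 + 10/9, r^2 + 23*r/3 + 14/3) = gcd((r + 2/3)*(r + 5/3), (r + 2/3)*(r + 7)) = r + 2/3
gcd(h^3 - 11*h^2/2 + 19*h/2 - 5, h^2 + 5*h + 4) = 1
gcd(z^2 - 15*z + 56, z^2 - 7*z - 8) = z - 8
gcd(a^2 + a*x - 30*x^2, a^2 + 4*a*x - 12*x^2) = a + 6*x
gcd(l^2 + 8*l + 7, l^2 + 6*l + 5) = l + 1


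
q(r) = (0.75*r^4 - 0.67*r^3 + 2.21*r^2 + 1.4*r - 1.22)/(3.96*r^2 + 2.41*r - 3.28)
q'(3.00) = 0.87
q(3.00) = 1.66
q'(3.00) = 0.87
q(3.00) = 1.66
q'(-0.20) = -0.02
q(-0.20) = 0.39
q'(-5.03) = -2.16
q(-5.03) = 7.23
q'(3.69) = 1.13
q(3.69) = 2.34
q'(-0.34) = 0.09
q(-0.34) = 0.39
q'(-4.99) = -2.14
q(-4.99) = 7.14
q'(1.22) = 0.01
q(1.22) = 0.76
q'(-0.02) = -0.14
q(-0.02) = 0.37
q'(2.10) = 0.52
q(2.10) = 1.03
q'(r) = (-7.92*r - 2.41)*(0.75*r^4 - 0.67*r^3 + 2.21*r^2 + 1.4*r - 1.22)/(3.96*r^2 + 2.41*r - 3.28)^2 + (3.0*r^3 - 2.01*r^2 + 4.42*r + 1.4)/(3.96*r^2 + 2.41*r - 3.28) = (5.94*r^5 + 2.7693*r^4 - 13.0694*r^3 + 6.3749*r^2 - 4.8352*r - 1.6518)/(15.6816*r^4 + 19.0872*r^3 - 20.1695*r^2 - 15.8096*r + 10.7584)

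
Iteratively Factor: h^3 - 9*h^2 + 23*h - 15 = (h - 3)*(h^2 - 6*h + 5) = (h - 3)*(h - 1)*(h - 5)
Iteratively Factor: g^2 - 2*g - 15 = (g - 5)*(g + 3)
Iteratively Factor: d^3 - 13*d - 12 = (d + 3)*(d^2 - 3*d - 4) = (d - 4)*(d + 3)*(d + 1)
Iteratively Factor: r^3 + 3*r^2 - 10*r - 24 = (r + 2)*(r^2 + r - 12) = (r - 3)*(r + 2)*(r + 4)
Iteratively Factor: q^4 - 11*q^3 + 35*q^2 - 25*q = (q)*(q^3 - 11*q^2 + 35*q - 25) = q*(q - 5)*(q^2 - 6*q + 5) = q*(q - 5)*(q - 1)*(q - 5)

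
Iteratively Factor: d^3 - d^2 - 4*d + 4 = (d - 2)*(d^2 + d - 2) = (d - 2)*(d + 2)*(d - 1)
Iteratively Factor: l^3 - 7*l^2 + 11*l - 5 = (l - 5)*(l^2 - 2*l + 1) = (l - 5)*(l - 1)*(l - 1)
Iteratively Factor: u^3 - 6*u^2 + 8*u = (u - 4)*(u^2 - 2*u) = (u - 4)*(u - 2)*(u)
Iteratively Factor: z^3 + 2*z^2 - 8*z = (z + 4)*(z^2 - 2*z) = z*(z + 4)*(z - 2)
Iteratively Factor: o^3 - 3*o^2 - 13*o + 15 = (o - 1)*(o^2 - 2*o - 15) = (o - 1)*(o + 3)*(o - 5)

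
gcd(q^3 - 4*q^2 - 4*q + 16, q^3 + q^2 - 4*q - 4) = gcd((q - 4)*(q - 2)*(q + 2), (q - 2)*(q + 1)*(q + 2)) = q^2 - 4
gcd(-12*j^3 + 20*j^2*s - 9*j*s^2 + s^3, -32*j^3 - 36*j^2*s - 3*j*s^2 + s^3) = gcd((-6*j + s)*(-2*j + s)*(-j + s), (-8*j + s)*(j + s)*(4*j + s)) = 1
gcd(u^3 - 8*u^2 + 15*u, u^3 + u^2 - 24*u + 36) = u - 3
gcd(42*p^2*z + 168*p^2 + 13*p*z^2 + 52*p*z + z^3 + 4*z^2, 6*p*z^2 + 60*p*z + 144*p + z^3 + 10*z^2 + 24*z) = 6*p*z + 24*p + z^2 + 4*z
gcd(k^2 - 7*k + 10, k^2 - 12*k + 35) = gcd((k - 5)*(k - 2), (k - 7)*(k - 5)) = k - 5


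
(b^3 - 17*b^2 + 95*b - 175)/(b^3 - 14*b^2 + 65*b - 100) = (b - 7)/(b - 4)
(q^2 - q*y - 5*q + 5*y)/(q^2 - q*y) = (q - 5)/q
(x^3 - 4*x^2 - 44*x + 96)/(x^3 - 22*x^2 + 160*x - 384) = (x^2 + 4*x - 12)/(x^2 - 14*x + 48)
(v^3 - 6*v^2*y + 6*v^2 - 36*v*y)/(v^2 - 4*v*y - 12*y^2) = v*(v + 6)/(v + 2*y)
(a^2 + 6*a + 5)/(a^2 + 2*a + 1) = (a + 5)/(a + 1)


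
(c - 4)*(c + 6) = c^2 + 2*c - 24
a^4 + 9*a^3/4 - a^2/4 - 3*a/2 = a*(a - 3/4)*(a + 1)*(a + 2)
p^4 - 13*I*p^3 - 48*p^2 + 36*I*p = p*(p - 6*I)^2*(p - I)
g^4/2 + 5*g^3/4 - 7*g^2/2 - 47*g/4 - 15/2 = (g/2 + 1/2)*(g - 3)*(g + 2)*(g + 5/2)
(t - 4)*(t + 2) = t^2 - 2*t - 8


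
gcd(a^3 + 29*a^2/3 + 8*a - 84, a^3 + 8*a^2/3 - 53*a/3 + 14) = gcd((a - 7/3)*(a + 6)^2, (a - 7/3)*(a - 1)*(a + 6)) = a^2 + 11*a/3 - 14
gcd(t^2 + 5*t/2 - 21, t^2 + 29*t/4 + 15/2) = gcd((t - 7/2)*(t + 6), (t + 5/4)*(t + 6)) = t + 6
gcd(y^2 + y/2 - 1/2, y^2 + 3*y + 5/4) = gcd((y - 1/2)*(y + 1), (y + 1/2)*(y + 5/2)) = 1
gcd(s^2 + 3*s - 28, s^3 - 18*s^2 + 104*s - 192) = s - 4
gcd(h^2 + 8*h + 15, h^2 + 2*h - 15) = h + 5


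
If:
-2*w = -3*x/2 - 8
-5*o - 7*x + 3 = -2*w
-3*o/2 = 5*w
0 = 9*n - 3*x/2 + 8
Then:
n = -115/42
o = 605/42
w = -121/28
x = -233/21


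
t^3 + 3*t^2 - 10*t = t*(t - 2)*(t + 5)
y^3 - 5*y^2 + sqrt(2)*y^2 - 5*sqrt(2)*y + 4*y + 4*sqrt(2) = (y - 4)*(y - 1)*(y + sqrt(2))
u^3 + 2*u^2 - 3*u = u*(u - 1)*(u + 3)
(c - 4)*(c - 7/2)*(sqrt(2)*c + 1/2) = sqrt(2)*c^3 - 15*sqrt(2)*c^2/2 + c^2/2 - 15*c/4 + 14*sqrt(2)*c + 7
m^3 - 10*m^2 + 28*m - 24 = (m - 6)*(m - 2)^2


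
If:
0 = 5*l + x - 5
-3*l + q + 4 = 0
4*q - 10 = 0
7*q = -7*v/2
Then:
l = 13/6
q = 5/2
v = -5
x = -35/6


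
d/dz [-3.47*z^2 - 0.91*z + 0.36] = -6.94*z - 0.91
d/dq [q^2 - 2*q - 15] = 2*q - 2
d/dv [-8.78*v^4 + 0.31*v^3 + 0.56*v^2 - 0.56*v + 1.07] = -35.12*v^3 + 0.93*v^2 + 1.12*v - 0.56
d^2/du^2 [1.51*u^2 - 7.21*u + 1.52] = 3.02000000000000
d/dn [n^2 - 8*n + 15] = 2*n - 8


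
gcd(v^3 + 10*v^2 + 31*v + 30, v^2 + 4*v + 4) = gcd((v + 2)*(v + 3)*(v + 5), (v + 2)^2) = v + 2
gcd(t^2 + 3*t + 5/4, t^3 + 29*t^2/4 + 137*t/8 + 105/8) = t + 5/2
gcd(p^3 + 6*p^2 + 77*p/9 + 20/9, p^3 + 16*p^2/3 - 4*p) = 1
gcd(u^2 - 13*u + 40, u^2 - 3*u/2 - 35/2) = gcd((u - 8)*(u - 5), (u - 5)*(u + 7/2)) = u - 5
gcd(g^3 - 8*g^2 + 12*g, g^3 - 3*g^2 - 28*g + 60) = g^2 - 8*g + 12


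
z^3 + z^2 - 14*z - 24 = (z - 4)*(z + 2)*(z + 3)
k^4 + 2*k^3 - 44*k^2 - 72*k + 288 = (k - 6)*(k - 2)*(k + 4)*(k + 6)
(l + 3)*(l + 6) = l^2 + 9*l + 18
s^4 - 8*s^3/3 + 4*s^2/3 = s^2*(s - 2)*(s - 2/3)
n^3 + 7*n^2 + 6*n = n*(n + 1)*(n + 6)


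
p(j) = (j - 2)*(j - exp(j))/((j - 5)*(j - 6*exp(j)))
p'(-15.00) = -0.00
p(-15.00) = 0.85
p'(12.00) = -0.01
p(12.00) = 0.24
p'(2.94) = -0.11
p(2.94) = -0.07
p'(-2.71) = -0.12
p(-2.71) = 0.55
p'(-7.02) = -0.02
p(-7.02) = 0.75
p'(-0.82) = -0.19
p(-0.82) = 0.18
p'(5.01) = -4858.83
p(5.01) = 48.76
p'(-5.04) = -0.03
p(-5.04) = 0.70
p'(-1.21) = -0.23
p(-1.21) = 0.26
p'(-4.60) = -0.04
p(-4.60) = 0.68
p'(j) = (1 - exp(j))*(j - 2)/((j - 5)*(j - 6*exp(j))) + (j - 2)*(j - exp(j))*(6*exp(j) - 1)/((j - 5)*(j - 6*exp(j))^2) + (j - exp(j))/((j - 5)*(j - 6*exp(j))) - (j - 2)*(j - exp(j))/((j - 5)^2*(j - 6*exp(j))) = ((j - 5)*(j - 2)*(j - exp(j))*(6*exp(j) - 1) + (j - 5)*(j - 6*exp(j))*(j + (1 - exp(j))*(j - 2) - exp(j)) - (j - 2)*(j - 6*exp(j))*(j - exp(j)))/((j - 5)^2*(j - 6*exp(j))^2)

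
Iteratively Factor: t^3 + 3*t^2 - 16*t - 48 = (t - 4)*(t^2 + 7*t + 12) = (t - 4)*(t + 4)*(t + 3)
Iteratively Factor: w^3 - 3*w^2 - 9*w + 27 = (w + 3)*(w^2 - 6*w + 9) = (w - 3)*(w + 3)*(w - 3)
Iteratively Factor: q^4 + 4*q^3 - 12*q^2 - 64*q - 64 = (q - 4)*(q^3 + 8*q^2 + 20*q + 16) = (q - 4)*(q + 2)*(q^2 + 6*q + 8) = (q - 4)*(q + 2)*(q + 4)*(q + 2)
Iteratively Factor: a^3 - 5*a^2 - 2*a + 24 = (a - 4)*(a^2 - a - 6) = (a - 4)*(a + 2)*(a - 3)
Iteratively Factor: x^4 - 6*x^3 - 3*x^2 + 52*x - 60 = (x - 2)*(x^3 - 4*x^2 - 11*x + 30) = (x - 2)^2*(x^2 - 2*x - 15) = (x - 5)*(x - 2)^2*(x + 3)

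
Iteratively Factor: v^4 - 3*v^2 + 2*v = (v + 2)*(v^3 - 2*v^2 + v) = v*(v + 2)*(v^2 - 2*v + 1) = v*(v - 1)*(v + 2)*(v - 1)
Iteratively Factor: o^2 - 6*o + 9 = (o - 3)*(o - 3)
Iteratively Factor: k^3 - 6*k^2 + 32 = (k - 4)*(k^2 - 2*k - 8) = (k - 4)*(k + 2)*(k - 4)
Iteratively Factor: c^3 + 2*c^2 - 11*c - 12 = (c + 1)*(c^2 + c - 12) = (c + 1)*(c + 4)*(c - 3)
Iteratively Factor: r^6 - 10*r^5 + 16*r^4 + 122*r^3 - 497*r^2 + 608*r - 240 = (r - 5)*(r^5 - 5*r^4 - 9*r^3 + 77*r^2 - 112*r + 48) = (r - 5)*(r - 1)*(r^4 - 4*r^3 - 13*r^2 + 64*r - 48) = (r - 5)*(r - 1)^2*(r^3 - 3*r^2 - 16*r + 48) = (r - 5)*(r - 3)*(r - 1)^2*(r^2 - 16) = (r - 5)*(r - 4)*(r - 3)*(r - 1)^2*(r + 4)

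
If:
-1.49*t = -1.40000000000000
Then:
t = 0.94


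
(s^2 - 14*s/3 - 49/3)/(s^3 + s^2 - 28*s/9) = 3*(s - 7)/(s*(3*s - 4))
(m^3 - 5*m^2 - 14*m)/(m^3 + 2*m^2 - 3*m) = (m^2 - 5*m - 14)/(m^2 + 2*m - 3)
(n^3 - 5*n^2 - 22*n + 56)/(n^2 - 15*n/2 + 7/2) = 2*(n^2 + 2*n - 8)/(2*n - 1)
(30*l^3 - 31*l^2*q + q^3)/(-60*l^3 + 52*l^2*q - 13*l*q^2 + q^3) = (-6*l^2 + 5*l*q + q^2)/(12*l^2 - 8*l*q + q^2)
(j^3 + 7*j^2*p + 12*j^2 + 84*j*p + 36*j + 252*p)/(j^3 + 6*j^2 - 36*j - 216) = (j + 7*p)/(j - 6)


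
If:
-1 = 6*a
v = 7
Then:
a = -1/6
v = 7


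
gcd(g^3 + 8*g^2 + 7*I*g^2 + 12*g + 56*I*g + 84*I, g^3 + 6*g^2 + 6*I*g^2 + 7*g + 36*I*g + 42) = g^2 + g*(6 + 7*I) + 42*I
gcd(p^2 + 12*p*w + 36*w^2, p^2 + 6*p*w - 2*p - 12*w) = p + 6*w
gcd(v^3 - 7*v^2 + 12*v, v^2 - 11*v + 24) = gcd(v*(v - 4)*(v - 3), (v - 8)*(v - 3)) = v - 3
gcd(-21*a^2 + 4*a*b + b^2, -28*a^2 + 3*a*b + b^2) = 7*a + b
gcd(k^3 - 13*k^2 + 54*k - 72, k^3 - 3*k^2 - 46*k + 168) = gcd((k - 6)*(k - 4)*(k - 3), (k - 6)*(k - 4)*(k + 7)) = k^2 - 10*k + 24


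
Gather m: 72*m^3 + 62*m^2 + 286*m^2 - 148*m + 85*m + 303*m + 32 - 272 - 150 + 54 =72*m^3 + 348*m^2 + 240*m - 336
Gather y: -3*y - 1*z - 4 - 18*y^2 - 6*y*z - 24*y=-18*y^2 + y*(-6*z - 27) - z - 4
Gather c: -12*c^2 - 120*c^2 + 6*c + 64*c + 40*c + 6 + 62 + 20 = -132*c^2 + 110*c + 88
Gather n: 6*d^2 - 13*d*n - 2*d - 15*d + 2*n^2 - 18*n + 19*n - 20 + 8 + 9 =6*d^2 - 17*d + 2*n^2 + n*(1 - 13*d) - 3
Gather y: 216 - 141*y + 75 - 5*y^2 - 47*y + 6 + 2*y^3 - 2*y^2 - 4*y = 2*y^3 - 7*y^2 - 192*y + 297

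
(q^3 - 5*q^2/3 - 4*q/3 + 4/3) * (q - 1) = q^4 - 8*q^3/3 + q^2/3 + 8*q/3 - 4/3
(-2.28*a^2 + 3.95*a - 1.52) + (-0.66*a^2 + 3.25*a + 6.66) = -2.94*a^2 + 7.2*a + 5.14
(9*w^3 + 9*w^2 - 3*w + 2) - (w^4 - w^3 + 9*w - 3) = -w^4 + 10*w^3 + 9*w^2 - 12*w + 5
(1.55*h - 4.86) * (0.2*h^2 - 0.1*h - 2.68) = 0.31*h^3 - 1.127*h^2 - 3.668*h + 13.0248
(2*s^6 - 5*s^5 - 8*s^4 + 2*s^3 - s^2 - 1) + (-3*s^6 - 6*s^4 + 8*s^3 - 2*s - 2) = -s^6 - 5*s^5 - 14*s^4 + 10*s^3 - s^2 - 2*s - 3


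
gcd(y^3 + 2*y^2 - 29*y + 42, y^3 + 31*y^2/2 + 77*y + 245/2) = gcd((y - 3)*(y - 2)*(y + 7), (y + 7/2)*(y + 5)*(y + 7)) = y + 7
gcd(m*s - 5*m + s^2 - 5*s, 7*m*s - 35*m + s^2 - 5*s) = s - 5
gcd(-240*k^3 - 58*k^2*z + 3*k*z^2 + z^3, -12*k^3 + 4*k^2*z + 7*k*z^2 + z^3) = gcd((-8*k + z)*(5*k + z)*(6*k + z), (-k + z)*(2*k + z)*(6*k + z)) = 6*k + z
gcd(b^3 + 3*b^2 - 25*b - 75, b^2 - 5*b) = b - 5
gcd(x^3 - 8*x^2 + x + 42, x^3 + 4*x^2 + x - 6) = x + 2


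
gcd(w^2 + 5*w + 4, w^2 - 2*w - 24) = w + 4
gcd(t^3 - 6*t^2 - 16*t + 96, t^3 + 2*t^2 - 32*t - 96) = t^2 - 2*t - 24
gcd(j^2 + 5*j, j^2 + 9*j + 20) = j + 5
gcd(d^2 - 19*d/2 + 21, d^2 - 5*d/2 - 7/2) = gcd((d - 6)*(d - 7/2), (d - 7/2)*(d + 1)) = d - 7/2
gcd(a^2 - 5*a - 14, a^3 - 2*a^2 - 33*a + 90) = 1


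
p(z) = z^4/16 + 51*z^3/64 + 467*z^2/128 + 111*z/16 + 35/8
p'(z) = z^3/4 + 153*z^2/64 + 467*z/64 + 111/16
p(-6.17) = 3.87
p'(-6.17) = -5.80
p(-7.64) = 21.91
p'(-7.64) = -20.76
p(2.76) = 71.70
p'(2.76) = 50.54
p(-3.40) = -0.00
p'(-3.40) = -0.06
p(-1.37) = -0.11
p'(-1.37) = 0.78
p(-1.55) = -0.22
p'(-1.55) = 0.44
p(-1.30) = -0.05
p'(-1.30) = 0.94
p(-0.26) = 2.80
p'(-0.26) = 5.20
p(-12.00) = 365.50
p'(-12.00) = -168.38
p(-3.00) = -0.05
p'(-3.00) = -0.19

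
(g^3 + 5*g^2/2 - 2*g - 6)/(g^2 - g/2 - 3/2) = (g^2 + 4*g + 4)/(g + 1)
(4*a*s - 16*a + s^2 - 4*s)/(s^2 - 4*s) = (4*a + s)/s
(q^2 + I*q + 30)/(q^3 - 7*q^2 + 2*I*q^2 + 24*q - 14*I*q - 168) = (q - 5*I)/(q^2 - q*(7 + 4*I) + 28*I)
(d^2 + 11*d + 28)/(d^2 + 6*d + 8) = (d + 7)/(d + 2)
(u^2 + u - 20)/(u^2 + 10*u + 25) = (u - 4)/(u + 5)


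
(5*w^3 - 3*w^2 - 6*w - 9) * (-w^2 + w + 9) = -5*w^5 + 8*w^4 + 48*w^3 - 24*w^2 - 63*w - 81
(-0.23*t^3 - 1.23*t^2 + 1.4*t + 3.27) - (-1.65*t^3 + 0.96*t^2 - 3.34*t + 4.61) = 1.42*t^3 - 2.19*t^2 + 4.74*t - 1.34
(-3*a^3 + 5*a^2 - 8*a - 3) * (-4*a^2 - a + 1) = 12*a^5 - 17*a^4 + 24*a^3 + 25*a^2 - 5*a - 3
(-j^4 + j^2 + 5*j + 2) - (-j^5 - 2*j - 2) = j^5 - j^4 + j^2 + 7*j + 4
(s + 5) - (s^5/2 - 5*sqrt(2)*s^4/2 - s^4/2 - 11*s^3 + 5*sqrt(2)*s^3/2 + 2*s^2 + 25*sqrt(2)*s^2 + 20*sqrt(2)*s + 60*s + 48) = -s^5/2 + s^4/2 + 5*sqrt(2)*s^4/2 - 5*sqrt(2)*s^3/2 + 11*s^3 - 25*sqrt(2)*s^2 - 2*s^2 - 59*s - 20*sqrt(2)*s - 43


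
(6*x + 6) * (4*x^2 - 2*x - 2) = 24*x^3 + 12*x^2 - 24*x - 12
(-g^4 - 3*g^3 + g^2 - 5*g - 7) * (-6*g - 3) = 6*g^5 + 21*g^4 + 3*g^3 + 27*g^2 + 57*g + 21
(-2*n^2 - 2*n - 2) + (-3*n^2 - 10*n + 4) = -5*n^2 - 12*n + 2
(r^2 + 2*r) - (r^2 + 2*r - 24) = 24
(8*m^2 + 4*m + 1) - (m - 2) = 8*m^2 + 3*m + 3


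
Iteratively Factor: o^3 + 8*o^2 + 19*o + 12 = (o + 3)*(o^2 + 5*o + 4) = (o + 3)*(o + 4)*(o + 1)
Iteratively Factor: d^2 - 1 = (d - 1)*(d + 1)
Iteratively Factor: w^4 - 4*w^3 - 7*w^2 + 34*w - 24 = (w - 1)*(w^3 - 3*w^2 - 10*w + 24) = (w - 1)*(w + 3)*(w^2 - 6*w + 8) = (w - 4)*(w - 1)*(w + 3)*(w - 2)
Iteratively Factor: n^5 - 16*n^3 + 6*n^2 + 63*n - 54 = (n - 1)*(n^4 + n^3 - 15*n^2 - 9*n + 54) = (n - 3)*(n - 1)*(n^3 + 4*n^2 - 3*n - 18) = (n - 3)*(n - 1)*(n + 3)*(n^2 + n - 6) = (n - 3)*(n - 1)*(n + 3)^2*(n - 2)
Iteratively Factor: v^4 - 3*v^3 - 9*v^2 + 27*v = (v - 3)*(v^3 - 9*v) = (v - 3)^2*(v^2 + 3*v) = (v - 3)^2*(v + 3)*(v)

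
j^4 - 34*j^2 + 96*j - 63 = (j - 3)^2*(j - 1)*(j + 7)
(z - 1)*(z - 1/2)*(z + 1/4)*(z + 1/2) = z^4 - 3*z^3/4 - z^2/2 + 3*z/16 + 1/16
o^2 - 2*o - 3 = (o - 3)*(o + 1)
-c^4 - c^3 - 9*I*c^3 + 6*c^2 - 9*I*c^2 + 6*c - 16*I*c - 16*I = (c + 2*I)*(c + 8*I)*(I*c + 1)*(I*c + I)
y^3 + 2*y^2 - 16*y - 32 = (y - 4)*(y + 2)*(y + 4)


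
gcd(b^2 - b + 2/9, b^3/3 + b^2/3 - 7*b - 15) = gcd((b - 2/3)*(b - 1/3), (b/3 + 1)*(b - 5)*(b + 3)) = 1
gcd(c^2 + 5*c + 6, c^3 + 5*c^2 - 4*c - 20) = c + 2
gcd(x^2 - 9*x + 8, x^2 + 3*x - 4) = x - 1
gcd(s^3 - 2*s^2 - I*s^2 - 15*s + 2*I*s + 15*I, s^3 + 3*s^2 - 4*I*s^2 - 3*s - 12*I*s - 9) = s^2 + s*(3 - I) - 3*I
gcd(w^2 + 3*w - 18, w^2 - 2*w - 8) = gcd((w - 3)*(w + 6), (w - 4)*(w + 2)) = 1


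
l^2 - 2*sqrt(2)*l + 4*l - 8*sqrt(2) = (l + 4)*(l - 2*sqrt(2))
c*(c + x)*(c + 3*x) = c^3 + 4*c^2*x + 3*c*x^2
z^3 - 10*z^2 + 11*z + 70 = (z - 7)*(z - 5)*(z + 2)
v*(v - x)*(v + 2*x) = v^3 + v^2*x - 2*v*x^2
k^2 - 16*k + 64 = (k - 8)^2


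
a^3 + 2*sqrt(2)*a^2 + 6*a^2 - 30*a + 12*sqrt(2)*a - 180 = (a + 6)*(a - 3*sqrt(2))*(a + 5*sqrt(2))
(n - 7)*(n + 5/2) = n^2 - 9*n/2 - 35/2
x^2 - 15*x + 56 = (x - 8)*(x - 7)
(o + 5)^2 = o^2 + 10*o + 25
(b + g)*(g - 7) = b*g - 7*b + g^2 - 7*g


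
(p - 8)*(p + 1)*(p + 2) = p^3 - 5*p^2 - 22*p - 16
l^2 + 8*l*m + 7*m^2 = (l + m)*(l + 7*m)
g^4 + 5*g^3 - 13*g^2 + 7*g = g*(g - 1)^2*(g + 7)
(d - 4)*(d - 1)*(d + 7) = d^3 + 2*d^2 - 31*d + 28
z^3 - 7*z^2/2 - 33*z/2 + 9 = (z - 6)*(z - 1/2)*(z + 3)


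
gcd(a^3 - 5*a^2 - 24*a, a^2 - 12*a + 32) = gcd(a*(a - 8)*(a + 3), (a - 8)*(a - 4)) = a - 8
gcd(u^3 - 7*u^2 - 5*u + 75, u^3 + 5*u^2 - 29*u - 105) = u^2 - 2*u - 15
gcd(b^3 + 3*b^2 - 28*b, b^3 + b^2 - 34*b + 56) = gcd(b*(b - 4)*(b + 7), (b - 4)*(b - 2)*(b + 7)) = b^2 + 3*b - 28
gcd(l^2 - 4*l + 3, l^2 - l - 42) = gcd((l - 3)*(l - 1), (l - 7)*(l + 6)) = 1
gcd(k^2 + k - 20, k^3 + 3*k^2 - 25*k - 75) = k + 5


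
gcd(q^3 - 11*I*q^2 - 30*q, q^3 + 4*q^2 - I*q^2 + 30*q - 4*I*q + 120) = q - 6*I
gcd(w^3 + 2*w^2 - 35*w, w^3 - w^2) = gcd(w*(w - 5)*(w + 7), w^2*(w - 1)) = w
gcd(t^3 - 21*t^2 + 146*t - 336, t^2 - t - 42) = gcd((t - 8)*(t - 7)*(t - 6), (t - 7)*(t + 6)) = t - 7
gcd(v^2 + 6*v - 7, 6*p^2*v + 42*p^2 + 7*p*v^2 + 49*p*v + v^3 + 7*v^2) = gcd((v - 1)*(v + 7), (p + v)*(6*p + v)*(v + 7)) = v + 7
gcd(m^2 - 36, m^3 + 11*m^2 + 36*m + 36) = m + 6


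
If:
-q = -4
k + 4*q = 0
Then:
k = -16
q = 4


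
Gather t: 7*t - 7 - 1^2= 7*t - 8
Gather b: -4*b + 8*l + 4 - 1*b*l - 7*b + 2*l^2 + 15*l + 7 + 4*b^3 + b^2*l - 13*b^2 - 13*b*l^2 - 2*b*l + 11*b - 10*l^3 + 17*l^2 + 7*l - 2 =4*b^3 + b^2*(l - 13) + b*(-13*l^2 - 3*l) - 10*l^3 + 19*l^2 + 30*l + 9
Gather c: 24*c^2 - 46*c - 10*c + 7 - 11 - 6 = 24*c^2 - 56*c - 10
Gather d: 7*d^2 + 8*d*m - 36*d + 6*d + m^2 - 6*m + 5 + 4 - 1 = 7*d^2 + d*(8*m - 30) + m^2 - 6*m + 8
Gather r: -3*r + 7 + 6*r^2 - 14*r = 6*r^2 - 17*r + 7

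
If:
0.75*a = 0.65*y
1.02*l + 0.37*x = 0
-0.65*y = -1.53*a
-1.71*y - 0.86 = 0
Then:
No Solution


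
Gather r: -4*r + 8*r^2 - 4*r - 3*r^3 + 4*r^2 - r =-3*r^3 + 12*r^2 - 9*r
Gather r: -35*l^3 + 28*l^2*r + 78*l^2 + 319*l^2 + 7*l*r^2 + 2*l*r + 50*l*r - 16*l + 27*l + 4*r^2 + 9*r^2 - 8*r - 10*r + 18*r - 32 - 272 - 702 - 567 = -35*l^3 + 397*l^2 + 11*l + r^2*(7*l + 13) + r*(28*l^2 + 52*l) - 1573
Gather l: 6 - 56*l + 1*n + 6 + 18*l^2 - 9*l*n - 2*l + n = 18*l^2 + l*(-9*n - 58) + 2*n + 12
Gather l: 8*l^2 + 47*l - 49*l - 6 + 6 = 8*l^2 - 2*l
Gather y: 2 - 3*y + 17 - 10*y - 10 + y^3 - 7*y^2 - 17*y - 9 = y^3 - 7*y^2 - 30*y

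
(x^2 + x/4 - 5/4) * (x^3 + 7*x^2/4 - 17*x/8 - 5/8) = x^5 + 2*x^4 - 47*x^3/16 - 107*x^2/32 + 5*x/2 + 25/32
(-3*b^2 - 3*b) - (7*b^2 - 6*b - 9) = -10*b^2 + 3*b + 9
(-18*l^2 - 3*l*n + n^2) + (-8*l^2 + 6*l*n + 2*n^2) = -26*l^2 + 3*l*n + 3*n^2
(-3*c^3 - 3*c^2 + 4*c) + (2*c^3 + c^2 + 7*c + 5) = -c^3 - 2*c^2 + 11*c + 5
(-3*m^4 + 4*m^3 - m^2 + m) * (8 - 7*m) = 21*m^5 - 52*m^4 + 39*m^3 - 15*m^2 + 8*m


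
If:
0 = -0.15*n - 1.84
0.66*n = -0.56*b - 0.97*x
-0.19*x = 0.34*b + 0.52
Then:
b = -9.14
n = -12.27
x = 13.63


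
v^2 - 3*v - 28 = (v - 7)*(v + 4)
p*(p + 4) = p^2 + 4*p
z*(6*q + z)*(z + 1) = 6*q*z^2 + 6*q*z + z^3 + z^2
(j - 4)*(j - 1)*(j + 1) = j^3 - 4*j^2 - j + 4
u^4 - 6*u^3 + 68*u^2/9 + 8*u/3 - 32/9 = (u - 4)*(u - 2)*(u - 2/3)*(u + 2/3)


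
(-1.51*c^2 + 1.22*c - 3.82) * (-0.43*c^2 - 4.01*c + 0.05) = 0.6493*c^4 + 5.5305*c^3 - 3.3251*c^2 + 15.3792*c - 0.191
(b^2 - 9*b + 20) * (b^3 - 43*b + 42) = b^5 - 9*b^4 - 23*b^3 + 429*b^2 - 1238*b + 840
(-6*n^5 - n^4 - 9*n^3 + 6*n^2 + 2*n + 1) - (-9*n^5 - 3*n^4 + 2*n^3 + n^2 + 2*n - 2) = 3*n^5 + 2*n^4 - 11*n^3 + 5*n^2 + 3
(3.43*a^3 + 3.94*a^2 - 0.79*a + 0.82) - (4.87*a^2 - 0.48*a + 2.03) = 3.43*a^3 - 0.93*a^2 - 0.31*a - 1.21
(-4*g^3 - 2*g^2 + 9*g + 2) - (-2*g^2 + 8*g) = -4*g^3 + g + 2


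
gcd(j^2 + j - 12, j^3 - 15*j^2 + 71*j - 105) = j - 3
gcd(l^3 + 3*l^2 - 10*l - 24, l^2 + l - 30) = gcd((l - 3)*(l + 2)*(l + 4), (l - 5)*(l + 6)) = 1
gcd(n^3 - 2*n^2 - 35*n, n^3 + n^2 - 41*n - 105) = n^2 - 2*n - 35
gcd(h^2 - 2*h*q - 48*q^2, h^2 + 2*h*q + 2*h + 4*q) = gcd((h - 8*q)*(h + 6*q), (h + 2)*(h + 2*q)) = 1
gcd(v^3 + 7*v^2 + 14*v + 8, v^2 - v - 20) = v + 4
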